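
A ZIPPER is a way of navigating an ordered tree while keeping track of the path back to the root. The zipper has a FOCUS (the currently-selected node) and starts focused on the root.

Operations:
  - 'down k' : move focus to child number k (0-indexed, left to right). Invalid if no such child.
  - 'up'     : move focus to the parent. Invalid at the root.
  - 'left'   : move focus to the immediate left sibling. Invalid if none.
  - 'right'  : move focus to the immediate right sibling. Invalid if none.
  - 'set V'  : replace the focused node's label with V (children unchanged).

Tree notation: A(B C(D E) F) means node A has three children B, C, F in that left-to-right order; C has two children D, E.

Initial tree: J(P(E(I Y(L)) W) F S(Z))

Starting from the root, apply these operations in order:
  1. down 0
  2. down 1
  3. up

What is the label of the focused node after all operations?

Answer: P

Derivation:
Step 1 (down 0): focus=P path=0 depth=1 children=['E', 'W'] left=[] right=['F', 'S'] parent=J
Step 2 (down 1): focus=W path=0/1 depth=2 children=[] left=['E'] right=[] parent=P
Step 3 (up): focus=P path=0 depth=1 children=['E', 'W'] left=[] right=['F', 'S'] parent=J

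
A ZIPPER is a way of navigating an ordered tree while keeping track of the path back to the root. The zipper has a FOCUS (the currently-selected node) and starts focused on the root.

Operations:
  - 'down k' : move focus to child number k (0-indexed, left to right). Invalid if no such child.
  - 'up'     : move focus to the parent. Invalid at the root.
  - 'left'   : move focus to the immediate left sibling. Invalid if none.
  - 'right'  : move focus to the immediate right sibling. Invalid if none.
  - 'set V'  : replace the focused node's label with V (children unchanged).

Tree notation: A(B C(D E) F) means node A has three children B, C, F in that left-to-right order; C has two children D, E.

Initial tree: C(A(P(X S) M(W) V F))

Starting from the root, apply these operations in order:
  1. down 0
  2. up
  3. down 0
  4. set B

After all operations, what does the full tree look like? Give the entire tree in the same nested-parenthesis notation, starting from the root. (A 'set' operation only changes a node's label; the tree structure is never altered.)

Step 1 (down 0): focus=A path=0 depth=1 children=['P', 'M', 'V', 'F'] left=[] right=[] parent=C
Step 2 (up): focus=C path=root depth=0 children=['A'] (at root)
Step 3 (down 0): focus=A path=0 depth=1 children=['P', 'M', 'V', 'F'] left=[] right=[] parent=C
Step 4 (set B): focus=B path=0 depth=1 children=['P', 'M', 'V', 'F'] left=[] right=[] parent=C

Answer: C(B(P(X S) M(W) V F))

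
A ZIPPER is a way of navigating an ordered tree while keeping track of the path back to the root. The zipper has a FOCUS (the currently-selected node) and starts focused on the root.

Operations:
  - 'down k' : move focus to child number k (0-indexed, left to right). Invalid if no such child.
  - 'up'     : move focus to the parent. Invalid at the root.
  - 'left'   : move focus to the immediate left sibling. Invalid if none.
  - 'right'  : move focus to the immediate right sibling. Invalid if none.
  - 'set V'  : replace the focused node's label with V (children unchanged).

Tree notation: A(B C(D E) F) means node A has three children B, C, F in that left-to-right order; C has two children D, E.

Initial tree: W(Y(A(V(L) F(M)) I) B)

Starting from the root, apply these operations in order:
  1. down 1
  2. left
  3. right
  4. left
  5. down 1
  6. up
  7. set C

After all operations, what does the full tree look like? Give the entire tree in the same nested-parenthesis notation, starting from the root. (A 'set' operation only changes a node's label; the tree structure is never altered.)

Step 1 (down 1): focus=B path=1 depth=1 children=[] left=['Y'] right=[] parent=W
Step 2 (left): focus=Y path=0 depth=1 children=['A', 'I'] left=[] right=['B'] parent=W
Step 3 (right): focus=B path=1 depth=1 children=[] left=['Y'] right=[] parent=W
Step 4 (left): focus=Y path=0 depth=1 children=['A', 'I'] left=[] right=['B'] parent=W
Step 5 (down 1): focus=I path=0/1 depth=2 children=[] left=['A'] right=[] parent=Y
Step 6 (up): focus=Y path=0 depth=1 children=['A', 'I'] left=[] right=['B'] parent=W
Step 7 (set C): focus=C path=0 depth=1 children=['A', 'I'] left=[] right=['B'] parent=W

Answer: W(C(A(V(L) F(M)) I) B)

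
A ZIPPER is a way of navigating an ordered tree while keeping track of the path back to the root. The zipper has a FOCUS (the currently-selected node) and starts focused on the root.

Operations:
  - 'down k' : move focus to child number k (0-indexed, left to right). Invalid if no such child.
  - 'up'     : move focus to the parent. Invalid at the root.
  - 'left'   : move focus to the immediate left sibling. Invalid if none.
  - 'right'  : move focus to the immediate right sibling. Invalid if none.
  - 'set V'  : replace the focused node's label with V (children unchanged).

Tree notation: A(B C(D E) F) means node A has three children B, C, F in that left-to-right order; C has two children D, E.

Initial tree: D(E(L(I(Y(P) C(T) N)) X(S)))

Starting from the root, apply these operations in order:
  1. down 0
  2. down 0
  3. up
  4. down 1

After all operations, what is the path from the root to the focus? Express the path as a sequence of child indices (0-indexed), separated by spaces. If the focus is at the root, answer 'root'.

Step 1 (down 0): focus=E path=0 depth=1 children=['L', 'X'] left=[] right=[] parent=D
Step 2 (down 0): focus=L path=0/0 depth=2 children=['I'] left=[] right=['X'] parent=E
Step 3 (up): focus=E path=0 depth=1 children=['L', 'X'] left=[] right=[] parent=D
Step 4 (down 1): focus=X path=0/1 depth=2 children=['S'] left=['L'] right=[] parent=E

Answer: 0 1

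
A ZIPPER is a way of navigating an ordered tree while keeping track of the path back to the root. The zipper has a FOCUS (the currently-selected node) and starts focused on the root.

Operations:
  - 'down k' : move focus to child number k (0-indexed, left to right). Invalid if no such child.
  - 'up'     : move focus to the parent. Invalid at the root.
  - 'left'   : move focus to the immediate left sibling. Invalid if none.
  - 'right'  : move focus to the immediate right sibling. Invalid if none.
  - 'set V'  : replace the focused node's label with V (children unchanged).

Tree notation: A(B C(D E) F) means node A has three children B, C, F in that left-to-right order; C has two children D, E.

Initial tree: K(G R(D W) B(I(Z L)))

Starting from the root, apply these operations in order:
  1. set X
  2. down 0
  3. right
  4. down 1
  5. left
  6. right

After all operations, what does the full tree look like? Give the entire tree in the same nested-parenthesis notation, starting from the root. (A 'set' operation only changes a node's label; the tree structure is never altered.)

Answer: X(G R(D W) B(I(Z L)))

Derivation:
Step 1 (set X): focus=X path=root depth=0 children=['G', 'R', 'B'] (at root)
Step 2 (down 0): focus=G path=0 depth=1 children=[] left=[] right=['R', 'B'] parent=X
Step 3 (right): focus=R path=1 depth=1 children=['D', 'W'] left=['G'] right=['B'] parent=X
Step 4 (down 1): focus=W path=1/1 depth=2 children=[] left=['D'] right=[] parent=R
Step 5 (left): focus=D path=1/0 depth=2 children=[] left=[] right=['W'] parent=R
Step 6 (right): focus=W path=1/1 depth=2 children=[] left=['D'] right=[] parent=R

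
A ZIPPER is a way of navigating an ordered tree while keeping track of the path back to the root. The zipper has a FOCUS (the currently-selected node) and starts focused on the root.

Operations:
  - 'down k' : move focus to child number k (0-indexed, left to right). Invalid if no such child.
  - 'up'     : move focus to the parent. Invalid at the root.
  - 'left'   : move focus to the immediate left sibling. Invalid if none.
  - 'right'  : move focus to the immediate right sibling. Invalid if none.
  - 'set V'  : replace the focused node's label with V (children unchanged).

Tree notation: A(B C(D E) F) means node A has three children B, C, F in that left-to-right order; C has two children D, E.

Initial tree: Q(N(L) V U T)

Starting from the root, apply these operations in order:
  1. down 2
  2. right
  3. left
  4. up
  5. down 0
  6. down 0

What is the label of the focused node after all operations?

Step 1 (down 2): focus=U path=2 depth=1 children=[] left=['N', 'V'] right=['T'] parent=Q
Step 2 (right): focus=T path=3 depth=1 children=[] left=['N', 'V', 'U'] right=[] parent=Q
Step 3 (left): focus=U path=2 depth=1 children=[] left=['N', 'V'] right=['T'] parent=Q
Step 4 (up): focus=Q path=root depth=0 children=['N', 'V', 'U', 'T'] (at root)
Step 5 (down 0): focus=N path=0 depth=1 children=['L'] left=[] right=['V', 'U', 'T'] parent=Q
Step 6 (down 0): focus=L path=0/0 depth=2 children=[] left=[] right=[] parent=N

Answer: L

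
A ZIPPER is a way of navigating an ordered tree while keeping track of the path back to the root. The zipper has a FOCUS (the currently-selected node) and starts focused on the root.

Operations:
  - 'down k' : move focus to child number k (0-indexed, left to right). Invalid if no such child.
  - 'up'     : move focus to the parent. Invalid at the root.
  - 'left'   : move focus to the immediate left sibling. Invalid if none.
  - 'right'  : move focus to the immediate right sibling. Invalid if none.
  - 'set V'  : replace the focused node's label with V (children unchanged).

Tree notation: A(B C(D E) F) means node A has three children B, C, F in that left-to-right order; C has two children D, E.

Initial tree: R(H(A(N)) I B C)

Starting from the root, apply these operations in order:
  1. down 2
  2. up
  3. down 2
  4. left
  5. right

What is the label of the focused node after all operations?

Answer: B

Derivation:
Step 1 (down 2): focus=B path=2 depth=1 children=[] left=['H', 'I'] right=['C'] parent=R
Step 2 (up): focus=R path=root depth=0 children=['H', 'I', 'B', 'C'] (at root)
Step 3 (down 2): focus=B path=2 depth=1 children=[] left=['H', 'I'] right=['C'] parent=R
Step 4 (left): focus=I path=1 depth=1 children=[] left=['H'] right=['B', 'C'] parent=R
Step 5 (right): focus=B path=2 depth=1 children=[] left=['H', 'I'] right=['C'] parent=R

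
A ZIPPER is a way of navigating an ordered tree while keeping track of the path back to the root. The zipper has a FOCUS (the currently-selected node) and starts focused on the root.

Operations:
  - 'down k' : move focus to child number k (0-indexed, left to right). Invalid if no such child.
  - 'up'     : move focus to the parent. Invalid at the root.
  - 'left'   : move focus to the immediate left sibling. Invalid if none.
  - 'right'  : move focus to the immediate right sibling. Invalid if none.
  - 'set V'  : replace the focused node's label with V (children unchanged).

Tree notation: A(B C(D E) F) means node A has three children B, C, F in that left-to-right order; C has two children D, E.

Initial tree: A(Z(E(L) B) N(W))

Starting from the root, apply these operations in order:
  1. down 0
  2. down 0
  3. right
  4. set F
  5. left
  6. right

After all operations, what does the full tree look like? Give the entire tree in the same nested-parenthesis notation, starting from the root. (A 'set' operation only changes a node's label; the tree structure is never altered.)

Answer: A(Z(E(L) F) N(W))

Derivation:
Step 1 (down 0): focus=Z path=0 depth=1 children=['E', 'B'] left=[] right=['N'] parent=A
Step 2 (down 0): focus=E path=0/0 depth=2 children=['L'] left=[] right=['B'] parent=Z
Step 3 (right): focus=B path=0/1 depth=2 children=[] left=['E'] right=[] parent=Z
Step 4 (set F): focus=F path=0/1 depth=2 children=[] left=['E'] right=[] parent=Z
Step 5 (left): focus=E path=0/0 depth=2 children=['L'] left=[] right=['F'] parent=Z
Step 6 (right): focus=F path=0/1 depth=2 children=[] left=['E'] right=[] parent=Z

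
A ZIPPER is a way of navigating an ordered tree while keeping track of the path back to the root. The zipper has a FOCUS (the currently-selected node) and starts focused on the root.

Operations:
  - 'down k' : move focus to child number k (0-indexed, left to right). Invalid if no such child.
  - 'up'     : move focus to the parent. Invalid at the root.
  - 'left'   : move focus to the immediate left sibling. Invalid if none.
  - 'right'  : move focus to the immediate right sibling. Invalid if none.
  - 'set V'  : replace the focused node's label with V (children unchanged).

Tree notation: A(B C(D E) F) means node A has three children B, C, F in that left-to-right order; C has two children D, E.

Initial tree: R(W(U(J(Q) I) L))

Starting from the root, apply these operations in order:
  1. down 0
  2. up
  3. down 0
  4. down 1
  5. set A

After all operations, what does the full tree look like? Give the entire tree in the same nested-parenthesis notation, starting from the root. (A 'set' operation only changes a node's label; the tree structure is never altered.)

Step 1 (down 0): focus=W path=0 depth=1 children=['U', 'L'] left=[] right=[] parent=R
Step 2 (up): focus=R path=root depth=0 children=['W'] (at root)
Step 3 (down 0): focus=W path=0 depth=1 children=['U', 'L'] left=[] right=[] parent=R
Step 4 (down 1): focus=L path=0/1 depth=2 children=[] left=['U'] right=[] parent=W
Step 5 (set A): focus=A path=0/1 depth=2 children=[] left=['U'] right=[] parent=W

Answer: R(W(U(J(Q) I) A))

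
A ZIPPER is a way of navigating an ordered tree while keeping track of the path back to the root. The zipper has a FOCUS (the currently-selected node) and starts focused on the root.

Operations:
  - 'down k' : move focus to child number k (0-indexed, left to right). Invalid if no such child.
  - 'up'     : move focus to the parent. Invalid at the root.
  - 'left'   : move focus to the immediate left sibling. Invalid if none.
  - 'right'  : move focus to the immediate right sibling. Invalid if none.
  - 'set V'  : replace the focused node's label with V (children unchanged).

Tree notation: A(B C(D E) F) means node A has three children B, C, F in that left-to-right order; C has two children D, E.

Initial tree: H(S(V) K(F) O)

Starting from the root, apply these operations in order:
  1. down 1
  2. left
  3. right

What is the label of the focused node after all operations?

Answer: K

Derivation:
Step 1 (down 1): focus=K path=1 depth=1 children=['F'] left=['S'] right=['O'] parent=H
Step 2 (left): focus=S path=0 depth=1 children=['V'] left=[] right=['K', 'O'] parent=H
Step 3 (right): focus=K path=1 depth=1 children=['F'] left=['S'] right=['O'] parent=H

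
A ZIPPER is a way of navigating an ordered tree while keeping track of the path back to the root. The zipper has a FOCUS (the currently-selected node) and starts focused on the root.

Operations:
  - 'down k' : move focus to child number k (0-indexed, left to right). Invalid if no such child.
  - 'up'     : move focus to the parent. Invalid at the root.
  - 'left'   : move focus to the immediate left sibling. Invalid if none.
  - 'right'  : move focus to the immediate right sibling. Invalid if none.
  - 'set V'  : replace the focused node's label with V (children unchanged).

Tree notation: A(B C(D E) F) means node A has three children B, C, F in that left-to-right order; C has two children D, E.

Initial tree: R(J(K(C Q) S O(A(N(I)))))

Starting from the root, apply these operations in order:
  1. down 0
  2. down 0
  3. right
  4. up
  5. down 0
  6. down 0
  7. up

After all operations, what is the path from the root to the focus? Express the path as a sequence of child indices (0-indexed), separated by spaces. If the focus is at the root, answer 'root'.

Answer: 0 0

Derivation:
Step 1 (down 0): focus=J path=0 depth=1 children=['K', 'S', 'O'] left=[] right=[] parent=R
Step 2 (down 0): focus=K path=0/0 depth=2 children=['C', 'Q'] left=[] right=['S', 'O'] parent=J
Step 3 (right): focus=S path=0/1 depth=2 children=[] left=['K'] right=['O'] parent=J
Step 4 (up): focus=J path=0 depth=1 children=['K', 'S', 'O'] left=[] right=[] parent=R
Step 5 (down 0): focus=K path=0/0 depth=2 children=['C', 'Q'] left=[] right=['S', 'O'] parent=J
Step 6 (down 0): focus=C path=0/0/0 depth=3 children=[] left=[] right=['Q'] parent=K
Step 7 (up): focus=K path=0/0 depth=2 children=['C', 'Q'] left=[] right=['S', 'O'] parent=J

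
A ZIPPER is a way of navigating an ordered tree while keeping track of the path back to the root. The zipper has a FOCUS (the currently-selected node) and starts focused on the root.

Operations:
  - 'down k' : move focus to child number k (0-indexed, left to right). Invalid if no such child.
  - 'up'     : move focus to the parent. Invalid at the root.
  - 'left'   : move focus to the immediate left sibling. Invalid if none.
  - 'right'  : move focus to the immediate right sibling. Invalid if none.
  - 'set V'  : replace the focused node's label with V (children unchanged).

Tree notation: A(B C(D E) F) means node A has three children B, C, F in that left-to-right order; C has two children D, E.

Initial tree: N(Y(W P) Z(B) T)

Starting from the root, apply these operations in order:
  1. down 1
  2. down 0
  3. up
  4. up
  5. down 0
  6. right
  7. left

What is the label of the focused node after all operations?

Answer: Y

Derivation:
Step 1 (down 1): focus=Z path=1 depth=1 children=['B'] left=['Y'] right=['T'] parent=N
Step 2 (down 0): focus=B path=1/0 depth=2 children=[] left=[] right=[] parent=Z
Step 3 (up): focus=Z path=1 depth=1 children=['B'] left=['Y'] right=['T'] parent=N
Step 4 (up): focus=N path=root depth=0 children=['Y', 'Z', 'T'] (at root)
Step 5 (down 0): focus=Y path=0 depth=1 children=['W', 'P'] left=[] right=['Z', 'T'] parent=N
Step 6 (right): focus=Z path=1 depth=1 children=['B'] left=['Y'] right=['T'] parent=N
Step 7 (left): focus=Y path=0 depth=1 children=['W', 'P'] left=[] right=['Z', 'T'] parent=N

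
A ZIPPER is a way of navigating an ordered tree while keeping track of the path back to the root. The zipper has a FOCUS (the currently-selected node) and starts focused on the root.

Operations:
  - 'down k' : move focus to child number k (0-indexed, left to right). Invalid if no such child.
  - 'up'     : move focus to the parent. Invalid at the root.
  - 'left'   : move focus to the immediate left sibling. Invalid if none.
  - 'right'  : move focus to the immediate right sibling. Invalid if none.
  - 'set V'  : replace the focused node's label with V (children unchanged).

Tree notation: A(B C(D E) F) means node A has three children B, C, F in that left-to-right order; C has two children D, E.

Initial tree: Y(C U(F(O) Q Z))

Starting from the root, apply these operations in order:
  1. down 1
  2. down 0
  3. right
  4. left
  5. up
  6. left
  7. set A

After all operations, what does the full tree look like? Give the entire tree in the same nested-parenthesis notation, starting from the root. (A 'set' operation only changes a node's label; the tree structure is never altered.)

Answer: Y(A U(F(O) Q Z))

Derivation:
Step 1 (down 1): focus=U path=1 depth=1 children=['F', 'Q', 'Z'] left=['C'] right=[] parent=Y
Step 2 (down 0): focus=F path=1/0 depth=2 children=['O'] left=[] right=['Q', 'Z'] parent=U
Step 3 (right): focus=Q path=1/1 depth=2 children=[] left=['F'] right=['Z'] parent=U
Step 4 (left): focus=F path=1/0 depth=2 children=['O'] left=[] right=['Q', 'Z'] parent=U
Step 5 (up): focus=U path=1 depth=1 children=['F', 'Q', 'Z'] left=['C'] right=[] parent=Y
Step 6 (left): focus=C path=0 depth=1 children=[] left=[] right=['U'] parent=Y
Step 7 (set A): focus=A path=0 depth=1 children=[] left=[] right=['U'] parent=Y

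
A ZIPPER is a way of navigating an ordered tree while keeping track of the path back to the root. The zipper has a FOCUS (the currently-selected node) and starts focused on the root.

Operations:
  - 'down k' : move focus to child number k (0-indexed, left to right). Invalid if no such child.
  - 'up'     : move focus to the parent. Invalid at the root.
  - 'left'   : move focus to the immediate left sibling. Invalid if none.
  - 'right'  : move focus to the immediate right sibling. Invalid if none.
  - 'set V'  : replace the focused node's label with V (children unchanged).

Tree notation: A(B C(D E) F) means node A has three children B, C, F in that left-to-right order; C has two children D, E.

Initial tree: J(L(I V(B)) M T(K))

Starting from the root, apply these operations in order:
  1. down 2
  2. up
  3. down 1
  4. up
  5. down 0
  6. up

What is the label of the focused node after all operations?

Answer: J

Derivation:
Step 1 (down 2): focus=T path=2 depth=1 children=['K'] left=['L', 'M'] right=[] parent=J
Step 2 (up): focus=J path=root depth=0 children=['L', 'M', 'T'] (at root)
Step 3 (down 1): focus=M path=1 depth=1 children=[] left=['L'] right=['T'] parent=J
Step 4 (up): focus=J path=root depth=0 children=['L', 'M', 'T'] (at root)
Step 5 (down 0): focus=L path=0 depth=1 children=['I', 'V'] left=[] right=['M', 'T'] parent=J
Step 6 (up): focus=J path=root depth=0 children=['L', 'M', 'T'] (at root)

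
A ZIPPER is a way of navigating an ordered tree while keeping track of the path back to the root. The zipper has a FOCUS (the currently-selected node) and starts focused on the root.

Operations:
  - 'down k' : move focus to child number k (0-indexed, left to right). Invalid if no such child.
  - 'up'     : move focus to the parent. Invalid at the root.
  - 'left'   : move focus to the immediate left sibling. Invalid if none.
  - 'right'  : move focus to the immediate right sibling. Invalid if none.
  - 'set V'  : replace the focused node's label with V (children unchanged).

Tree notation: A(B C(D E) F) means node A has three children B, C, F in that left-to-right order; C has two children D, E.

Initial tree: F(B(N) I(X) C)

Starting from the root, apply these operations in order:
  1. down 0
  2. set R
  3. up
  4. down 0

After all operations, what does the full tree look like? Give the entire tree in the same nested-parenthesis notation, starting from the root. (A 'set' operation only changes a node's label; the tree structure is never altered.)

Step 1 (down 0): focus=B path=0 depth=1 children=['N'] left=[] right=['I', 'C'] parent=F
Step 2 (set R): focus=R path=0 depth=1 children=['N'] left=[] right=['I', 'C'] parent=F
Step 3 (up): focus=F path=root depth=0 children=['R', 'I', 'C'] (at root)
Step 4 (down 0): focus=R path=0 depth=1 children=['N'] left=[] right=['I', 'C'] parent=F

Answer: F(R(N) I(X) C)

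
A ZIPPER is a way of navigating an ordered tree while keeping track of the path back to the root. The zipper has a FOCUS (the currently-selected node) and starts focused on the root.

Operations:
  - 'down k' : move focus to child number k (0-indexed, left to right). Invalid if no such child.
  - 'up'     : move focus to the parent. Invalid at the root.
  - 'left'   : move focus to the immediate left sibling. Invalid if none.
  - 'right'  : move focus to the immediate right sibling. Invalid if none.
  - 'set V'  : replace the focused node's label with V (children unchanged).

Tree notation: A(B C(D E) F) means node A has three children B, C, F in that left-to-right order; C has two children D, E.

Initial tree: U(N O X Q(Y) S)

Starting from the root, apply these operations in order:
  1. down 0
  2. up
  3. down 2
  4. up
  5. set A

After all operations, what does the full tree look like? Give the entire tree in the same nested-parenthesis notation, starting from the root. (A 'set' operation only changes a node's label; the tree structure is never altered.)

Step 1 (down 0): focus=N path=0 depth=1 children=[] left=[] right=['O', 'X', 'Q', 'S'] parent=U
Step 2 (up): focus=U path=root depth=0 children=['N', 'O', 'X', 'Q', 'S'] (at root)
Step 3 (down 2): focus=X path=2 depth=1 children=[] left=['N', 'O'] right=['Q', 'S'] parent=U
Step 4 (up): focus=U path=root depth=0 children=['N', 'O', 'X', 'Q', 'S'] (at root)
Step 5 (set A): focus=A path=root depth=0 children=['N', 'O', 'X', 'Q', 'S'] (at root)

Answer: A(N O X Q(Y) S)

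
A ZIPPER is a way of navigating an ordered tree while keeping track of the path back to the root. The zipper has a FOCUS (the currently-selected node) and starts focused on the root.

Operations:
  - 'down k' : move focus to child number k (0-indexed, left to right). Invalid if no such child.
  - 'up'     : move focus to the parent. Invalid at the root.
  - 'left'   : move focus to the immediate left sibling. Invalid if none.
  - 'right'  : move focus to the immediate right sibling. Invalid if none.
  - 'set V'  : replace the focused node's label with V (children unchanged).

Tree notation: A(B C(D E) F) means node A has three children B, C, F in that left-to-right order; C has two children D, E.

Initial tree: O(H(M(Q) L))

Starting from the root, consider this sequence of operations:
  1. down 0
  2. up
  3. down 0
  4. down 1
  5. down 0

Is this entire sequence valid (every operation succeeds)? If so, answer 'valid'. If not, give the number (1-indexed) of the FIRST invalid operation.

Step 1 (down 0): focus=H path=0 depth=1 children=['M', 'L'] left=[] right=[] parent=O
Step 2 (up): focus=O path=root depth=0 children=['H'] (at root)
Step 3 (down 0): focus=H path=0 depth=1 children=['M', 'L'] left=[] right=[] parent=O
Step 4 (down 1): focus=L path=0/1 depth=2 children=[] left=['M'] right=[] parent=H
Step 5 (down 0): INVALID

Answer: 5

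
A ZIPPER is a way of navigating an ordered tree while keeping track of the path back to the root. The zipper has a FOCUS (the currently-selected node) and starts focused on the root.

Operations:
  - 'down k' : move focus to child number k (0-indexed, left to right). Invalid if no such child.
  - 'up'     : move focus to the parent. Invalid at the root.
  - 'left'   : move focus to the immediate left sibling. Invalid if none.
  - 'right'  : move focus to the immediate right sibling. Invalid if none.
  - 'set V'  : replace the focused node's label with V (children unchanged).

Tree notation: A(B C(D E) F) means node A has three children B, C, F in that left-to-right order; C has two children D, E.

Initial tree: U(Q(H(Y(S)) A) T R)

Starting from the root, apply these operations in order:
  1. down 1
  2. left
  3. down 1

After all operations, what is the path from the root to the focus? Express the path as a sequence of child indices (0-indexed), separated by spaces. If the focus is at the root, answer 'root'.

Answer: 0 1

Derivation:
Step 1 (down 1): focus=T path=1 depth=1 children=[] left=['Q'] right=['R'] parent=U
Step 2 (left): focus=Q path=0 depth=1 children=['H', 'A'] left=[] right=['T', 'R'] parent=U
Step 3 (down 1): focus=A path=0/1 depth=2 children=[] left=['H'] right=[] parent=Q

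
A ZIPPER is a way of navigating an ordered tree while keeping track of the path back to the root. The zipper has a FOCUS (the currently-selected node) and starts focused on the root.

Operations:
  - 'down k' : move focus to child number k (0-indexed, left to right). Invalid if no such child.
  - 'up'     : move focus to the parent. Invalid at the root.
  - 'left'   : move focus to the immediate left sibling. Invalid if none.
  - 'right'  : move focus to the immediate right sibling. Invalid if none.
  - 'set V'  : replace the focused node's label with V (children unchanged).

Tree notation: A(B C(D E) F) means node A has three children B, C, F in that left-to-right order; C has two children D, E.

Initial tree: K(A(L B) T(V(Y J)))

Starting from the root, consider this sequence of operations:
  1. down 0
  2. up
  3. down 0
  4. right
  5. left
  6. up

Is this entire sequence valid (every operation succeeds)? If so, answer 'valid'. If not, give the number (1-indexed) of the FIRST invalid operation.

Answer: valid

Derivation:
Step 1 (down 0): focus=A path=0 depth=1 children=['L', 'B'] left=[] right=['T'] parent=K
Step 2 (up): focus=K path=root depth=0 children=['A', 'T'] (at root)
Step 3 (down 0): focus=A path=0 depth=1 children=['L', 'B'] left=[] right=['T'] parent=K
Step 4 (right): focus=T path=1 depth=1 children=['V'] left=['A'] right=[] parent=K
Step 5 (left): focus=A path=0 depth=1 children=['L', 'B'] left=[] right=['T'] parent=K
Step 6 (up): focus=K path=root depth=0 children=['A', 'T'] (at root)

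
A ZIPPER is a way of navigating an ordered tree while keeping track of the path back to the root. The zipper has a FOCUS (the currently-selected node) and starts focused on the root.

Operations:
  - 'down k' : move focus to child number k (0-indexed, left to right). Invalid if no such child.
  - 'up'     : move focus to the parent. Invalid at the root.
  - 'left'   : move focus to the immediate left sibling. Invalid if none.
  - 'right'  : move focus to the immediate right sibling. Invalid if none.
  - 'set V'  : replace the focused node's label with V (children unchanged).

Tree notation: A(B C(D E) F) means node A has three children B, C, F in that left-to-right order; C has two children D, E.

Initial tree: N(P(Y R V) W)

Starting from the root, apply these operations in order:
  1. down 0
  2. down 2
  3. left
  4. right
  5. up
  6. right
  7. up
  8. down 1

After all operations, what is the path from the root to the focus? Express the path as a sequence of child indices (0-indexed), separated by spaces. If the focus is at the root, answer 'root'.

Answer: 1

Derivation:
Step 1 (down 0): focus=P path=0 depth=1 children=['Y', 'R', 'V'] left=[] right=['W'] parent=N
Step 2 (down 2): focus=V path=0/2 depth=2 children=[] left=['Y', 'R'] right=[] parent=P
Step 3 (left): focus=R path=0/1 depth=2 children=[] left=['Y'] right=['V'] parent=P
Step 4 (right): focus=V path=0/2 depth=2 children=[] left=['Y', 'R'] right=[] parent=P
Step 5 (up): focus=P path=0 depth=1 children=['Y', 'R', 'V'] left=[] right=['W'] parent=N
Step 6 (right): focus=W path=1 depth=1 children=[] left=['P'] right=[] parent=N
Step 7 (up): focus=N path=root depth=0 children=['P', 'W'] (at root)
Step 8 (down 1): focus=W path=1 depth=1 children=[] left=['P'] right=[] parent=N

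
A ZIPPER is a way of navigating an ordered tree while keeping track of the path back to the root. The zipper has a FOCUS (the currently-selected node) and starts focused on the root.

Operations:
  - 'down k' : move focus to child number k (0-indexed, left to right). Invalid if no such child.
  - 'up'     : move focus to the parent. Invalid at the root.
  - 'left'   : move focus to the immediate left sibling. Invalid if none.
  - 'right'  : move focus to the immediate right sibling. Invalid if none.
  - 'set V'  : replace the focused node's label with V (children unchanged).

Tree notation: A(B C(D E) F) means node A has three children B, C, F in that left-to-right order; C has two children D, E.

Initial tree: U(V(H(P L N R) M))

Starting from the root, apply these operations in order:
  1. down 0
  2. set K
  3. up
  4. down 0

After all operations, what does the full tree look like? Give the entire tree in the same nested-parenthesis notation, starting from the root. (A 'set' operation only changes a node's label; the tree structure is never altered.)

Step 1 (down 0): focus=V path=0 depth=1 children=['H', 'M'] left=[] right=[] parent=U
Step 2 (set K): focus=K path=0 depth=1 children=['H', 'M'] left=[] right=[] parent=U
Step 3 (up): focus=U path=root depth=0 children=['K'] (at root)
Step 4 (down 0): focus=K path=0 depth=1 children=['H', 'M'] left=[] right=[] parent=U

Answer: U(K(H(P L N R) M))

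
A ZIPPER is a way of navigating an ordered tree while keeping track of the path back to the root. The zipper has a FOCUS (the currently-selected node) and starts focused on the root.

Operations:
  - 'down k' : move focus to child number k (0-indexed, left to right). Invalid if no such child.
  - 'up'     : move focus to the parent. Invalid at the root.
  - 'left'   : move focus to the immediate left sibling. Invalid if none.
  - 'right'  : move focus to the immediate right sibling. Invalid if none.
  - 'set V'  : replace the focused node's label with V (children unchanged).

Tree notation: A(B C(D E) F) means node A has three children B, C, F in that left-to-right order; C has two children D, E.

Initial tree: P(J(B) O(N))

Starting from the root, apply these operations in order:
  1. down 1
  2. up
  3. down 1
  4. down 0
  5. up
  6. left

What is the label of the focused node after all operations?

Step 1 (down 1): focus=O path=1 depth=1 children=['N'] left=['J'] right=[] parent=P
Step 2 (up): focus=P path=root depth=0 children=['J', 'O'] (at root)
Step 3 (down 1): focus=O path=1 depth=1 children=['N'] left=['J'] right=[] parent=P
Step 4 (down 0): focus=N path=1/0 depth=2 children=[] left=[] right=[] parent=O
Step 5 (up): focus=O path=1 depth=1 children=['N'] left=['J'] right=[] parent=P
Step 6 (left): focus=J path=0 depth=1 children=['B'] left=[] right=['O'] parent=P

Answer: J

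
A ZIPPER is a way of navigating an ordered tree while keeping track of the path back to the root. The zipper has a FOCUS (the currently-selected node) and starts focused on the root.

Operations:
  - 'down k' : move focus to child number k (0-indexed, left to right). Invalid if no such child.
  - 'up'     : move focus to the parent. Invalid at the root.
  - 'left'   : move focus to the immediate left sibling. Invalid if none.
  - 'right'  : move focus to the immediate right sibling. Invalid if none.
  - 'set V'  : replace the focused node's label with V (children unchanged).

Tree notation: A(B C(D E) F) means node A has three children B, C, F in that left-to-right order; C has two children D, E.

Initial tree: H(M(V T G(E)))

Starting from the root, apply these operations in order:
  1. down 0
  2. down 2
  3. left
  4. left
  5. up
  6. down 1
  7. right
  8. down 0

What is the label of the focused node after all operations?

Step 1 (down 0): focus=M path=0 depth=1 children=['V', 'T', 'G'] left=[] right=[] parent=H
Step 2 (down 2): focus=G path=0/2 depth=2 children=['E'] left=['V', 'T'] right=[] parent=M
Step 3 (left): focus=T path=0/1 depth=2 children=[] left=['V'] right=['G'] parent=M
Step 4 (left): focus=V path=0/0 depth=2 children=[] left=[] right=['T', 'G'] parent=M
Step 5 (up): focus=M path=0 depth=1 children=['V', 'T', 'G'] left=[] right=[] parent=H
Step 6 (down 1): focus=T path=0/1 depth=2 children=[] left=['V'] right=['G'] parent=M
Step 7 (right): focus=G path=0/2 depth=2 children=['E'] left=['V', 'T'] right=[] parent=M
Step 8 (down 0): focus=E path=0/2/0 depth=3 children=[] left=[] right=[] parent=G

Answer: E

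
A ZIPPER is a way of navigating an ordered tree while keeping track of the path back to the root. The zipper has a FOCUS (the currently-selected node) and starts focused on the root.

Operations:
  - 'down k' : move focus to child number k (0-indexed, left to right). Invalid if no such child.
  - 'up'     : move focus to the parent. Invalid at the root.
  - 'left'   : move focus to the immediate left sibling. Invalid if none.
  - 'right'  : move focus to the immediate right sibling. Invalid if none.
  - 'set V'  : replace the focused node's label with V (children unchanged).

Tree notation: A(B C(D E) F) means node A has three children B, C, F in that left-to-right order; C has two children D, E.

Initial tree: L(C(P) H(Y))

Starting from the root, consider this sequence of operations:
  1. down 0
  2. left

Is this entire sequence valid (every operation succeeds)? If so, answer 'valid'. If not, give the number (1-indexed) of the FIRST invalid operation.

Step 1 (down 0): focus=C path=0 depth=1 children=['P'] left=[] right=['H'] parent=L
Step 2 (left): INVALID

Answer: 2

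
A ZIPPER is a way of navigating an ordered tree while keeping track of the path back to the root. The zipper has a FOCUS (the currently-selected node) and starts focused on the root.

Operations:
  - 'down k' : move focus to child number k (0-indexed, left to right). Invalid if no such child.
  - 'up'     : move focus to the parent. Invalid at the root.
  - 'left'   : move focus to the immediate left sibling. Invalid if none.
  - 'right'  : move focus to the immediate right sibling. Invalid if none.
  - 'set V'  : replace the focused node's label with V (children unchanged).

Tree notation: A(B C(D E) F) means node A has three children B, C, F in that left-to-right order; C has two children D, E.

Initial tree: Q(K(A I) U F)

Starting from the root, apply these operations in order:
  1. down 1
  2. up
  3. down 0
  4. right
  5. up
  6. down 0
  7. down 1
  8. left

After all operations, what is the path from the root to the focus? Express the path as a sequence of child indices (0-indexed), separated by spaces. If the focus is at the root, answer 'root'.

Step 1 (down 1): focus=U path=1 depth=1 children=[] left=['K'] right=['F'] parent=Q
Step 2 (up): focus=Q path=root depth=0 children=['K', 'U', 'F'] (at root)
Step 3 (down 0): focus=K path=0 depth=1 children=['A', 'I'] left=[] right=['U', 'F'] parent=Q
Step 4 (right): focus=U path=1 depth=1 children=[] left=['K'] right=['F'] parent=Q
Step 5 (up): focus=Q path=root depth=0 children=['K', 'U', 'F'] (at root)
Step 6 (down 0): focus=K path=0 depth=1 children=['A', 'I'] left=[] right=['U', 'F'] parent=Q
Step 7 (down 1): focus=I path=0/1 depth=2 children=[] left=['A'] right=[] parent=K
Step 8 (left): focus=A path=0/0 depth=2 children=[] left=[] right=['I'] parent=K

Answer: 0 0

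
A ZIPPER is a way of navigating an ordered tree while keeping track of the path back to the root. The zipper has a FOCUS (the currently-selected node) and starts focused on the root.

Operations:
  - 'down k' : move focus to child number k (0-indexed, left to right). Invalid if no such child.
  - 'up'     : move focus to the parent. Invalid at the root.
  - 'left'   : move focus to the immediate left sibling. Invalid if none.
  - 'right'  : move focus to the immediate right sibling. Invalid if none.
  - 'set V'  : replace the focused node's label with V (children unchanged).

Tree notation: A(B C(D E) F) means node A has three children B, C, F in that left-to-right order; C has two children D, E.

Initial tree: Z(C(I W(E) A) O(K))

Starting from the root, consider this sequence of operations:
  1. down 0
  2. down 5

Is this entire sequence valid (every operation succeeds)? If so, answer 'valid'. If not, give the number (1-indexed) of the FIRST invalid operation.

Answer: 2

Derivation:
Step 1 (down 0): focus=C path=0 depth=1 children=['I', 'W', 'A'] left=[] right=['O'] parent=Z
Step 2 (down 5): INVALID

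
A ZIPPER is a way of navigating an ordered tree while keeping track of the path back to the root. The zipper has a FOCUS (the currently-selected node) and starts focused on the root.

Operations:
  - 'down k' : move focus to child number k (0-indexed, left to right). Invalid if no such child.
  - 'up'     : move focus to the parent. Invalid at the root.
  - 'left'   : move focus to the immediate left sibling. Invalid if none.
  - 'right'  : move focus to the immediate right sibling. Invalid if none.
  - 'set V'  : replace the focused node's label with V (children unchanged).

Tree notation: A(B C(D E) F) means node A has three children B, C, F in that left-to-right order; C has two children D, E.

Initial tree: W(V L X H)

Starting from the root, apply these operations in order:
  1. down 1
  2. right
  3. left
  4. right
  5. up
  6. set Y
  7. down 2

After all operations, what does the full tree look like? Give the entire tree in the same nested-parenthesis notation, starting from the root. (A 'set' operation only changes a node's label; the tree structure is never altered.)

Answer: Y(V L X H)

Derivation:
Step 1 (down 1): focus=L path=1 depth=1 children=[] left=['V'] right=['X', 'H'] parent=W
Step 2 (right): focus=X path=2 depth=1 children=[] left=['V', 'L'] right=['H'] parent=W
Step 3 (left): focus=L path=1 depth=1 children=[] left=['V'] right=['X', 'H'] parent=W
Step 4 (right): focus=X path=2 depth=1 children=[] left=['V', 'L'] right=['H'] parent=W
Step 5 (up): focus=W path=root depth=0 children=['V', 'L', 'X', 'H'] (at root)
Step 6 (set Y): focus=Y path=root depth=0 children=['V', 'L', 'X', 'H'] (at root)
Step 7 (down 2): focus=X path=2 depth=1 children=[] left=['V', 'L'] right=['H'] parent=Y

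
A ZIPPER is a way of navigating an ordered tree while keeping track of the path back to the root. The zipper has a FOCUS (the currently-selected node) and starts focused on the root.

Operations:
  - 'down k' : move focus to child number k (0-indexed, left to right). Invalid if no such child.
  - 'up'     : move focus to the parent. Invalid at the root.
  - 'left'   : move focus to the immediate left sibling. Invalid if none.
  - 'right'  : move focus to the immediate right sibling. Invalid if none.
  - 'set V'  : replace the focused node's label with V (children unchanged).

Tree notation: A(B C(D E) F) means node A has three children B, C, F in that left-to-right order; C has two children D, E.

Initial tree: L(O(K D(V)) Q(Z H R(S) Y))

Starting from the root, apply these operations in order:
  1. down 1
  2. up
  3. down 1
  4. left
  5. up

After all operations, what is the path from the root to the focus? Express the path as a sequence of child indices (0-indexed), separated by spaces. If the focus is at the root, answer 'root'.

Step 1 (down 1): focus=Q path=1 depth=1 children=['Z', 'H', 'R', 'Y'] left=['O'] right=[] parent=L
Step 2 (up): focus=L path=root depth=0 children=['O', 'Q'] (at root)
Step 3 (down 1): focus=Q path=1 depth=1 children=['Z', 'H', 'R', 'Y'] left=['O'] right=[] parent=L
Step 4 (left): focus=O path=0 depth=1 children=['K', 'D'] left=[] right=['Q'] parent=L
Step 5 (up): focus=L path=root depth=0 children=['O', 'Q'] (at root)

Answer: root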